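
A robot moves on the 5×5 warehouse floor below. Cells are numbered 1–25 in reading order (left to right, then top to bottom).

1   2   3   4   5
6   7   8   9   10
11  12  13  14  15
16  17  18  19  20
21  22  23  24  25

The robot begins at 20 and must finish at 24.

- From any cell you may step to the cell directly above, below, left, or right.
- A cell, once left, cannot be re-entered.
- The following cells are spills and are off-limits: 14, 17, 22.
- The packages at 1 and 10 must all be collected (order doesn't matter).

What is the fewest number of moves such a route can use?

14

Any route passes through 1 and 10 in some order between 20 and 24. Summing Manhattan distances along each leg and taking the cheapest ordering (20 → 10 → 1 → 24) gives a lower bound of 2 + 5 + 7 = 14 moves.
A route of 14 moves achieves this: 20 → 15 → 10 → 5 → 4 → 3 → 2 → 1 → 6 → 11 → 12 → 13 → 18 → 23 → 24.
Since 14 matches the lower bound, it is optimal.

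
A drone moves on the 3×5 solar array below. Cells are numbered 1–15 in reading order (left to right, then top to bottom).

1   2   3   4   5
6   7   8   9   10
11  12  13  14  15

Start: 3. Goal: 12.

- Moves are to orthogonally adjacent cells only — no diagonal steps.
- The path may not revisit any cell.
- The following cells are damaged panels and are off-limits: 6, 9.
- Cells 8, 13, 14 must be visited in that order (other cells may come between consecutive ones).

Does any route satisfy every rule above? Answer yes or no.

Ignoring the required order, 1 revisit-free route from 3 to 12 passes through all of 8, 13, and 14; the waypoint orders that occur are 14 → 13 → 8 (1) — never 8 → 13 → 14.

no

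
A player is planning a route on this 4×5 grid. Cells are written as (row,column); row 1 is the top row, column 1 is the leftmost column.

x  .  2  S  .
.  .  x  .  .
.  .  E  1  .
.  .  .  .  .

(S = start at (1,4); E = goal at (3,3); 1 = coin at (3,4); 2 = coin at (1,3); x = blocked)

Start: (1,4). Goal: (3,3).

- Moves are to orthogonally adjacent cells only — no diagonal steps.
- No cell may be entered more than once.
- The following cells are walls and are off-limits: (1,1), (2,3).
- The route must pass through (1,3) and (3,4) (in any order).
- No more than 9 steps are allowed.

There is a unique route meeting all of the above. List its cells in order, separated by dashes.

The budget equals the shortest possible length, so every move has to be on a shortest route through the required cells.
Route from (1,4): 2× left (reaching (1,2)), 3× down (reaching (4,2)), 2× right (reaching (4,4)), up to (3,4), left to (3,3) — 9 moves in all.
Check: all required cells visited; 9 ≤ 9 moves.

(1,4) - (1,3) - (1,2) - (2,2) - (3,2) - (4,2) - (4,3) - (4,4) - (3,4) - (3,3)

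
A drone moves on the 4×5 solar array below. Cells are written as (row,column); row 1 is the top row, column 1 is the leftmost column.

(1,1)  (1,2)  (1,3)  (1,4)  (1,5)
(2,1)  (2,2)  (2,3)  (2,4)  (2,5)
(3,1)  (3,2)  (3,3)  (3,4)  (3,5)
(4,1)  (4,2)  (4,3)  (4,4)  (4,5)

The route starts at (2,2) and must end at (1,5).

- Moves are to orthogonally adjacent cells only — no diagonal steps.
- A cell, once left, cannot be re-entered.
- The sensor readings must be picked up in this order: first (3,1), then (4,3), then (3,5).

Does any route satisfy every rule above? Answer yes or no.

One route that works: (2,2) → (3,2) → (3,1) → (4,1) → (4,2) → (4,3) → (3,3) → (3,4) → (3,5) → (2,5) → (1,5).

yes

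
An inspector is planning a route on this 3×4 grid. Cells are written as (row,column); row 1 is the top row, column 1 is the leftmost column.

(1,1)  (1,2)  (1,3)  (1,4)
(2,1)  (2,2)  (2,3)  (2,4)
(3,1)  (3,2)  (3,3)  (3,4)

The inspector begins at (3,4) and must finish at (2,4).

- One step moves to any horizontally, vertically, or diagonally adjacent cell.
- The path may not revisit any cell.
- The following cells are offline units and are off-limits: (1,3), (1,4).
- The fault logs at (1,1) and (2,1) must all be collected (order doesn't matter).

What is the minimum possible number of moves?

7

Any route passes through (1,1) and (2,1) in some order between (3,4) and (2,4). Summing Chebyshev distances along each leg and taking the cheapest ordering ((3,4) → (2,1) → (1,1) → (2,4)) gives a lower bound of 3 + 1 + 3 = 7 moves.
A route of 7 moves achieves this: (3,4) → (2,3) → (1,2) → (1,1) → (2,1) → (2,2) → (3,3) → (2,4).
Since 7 matches the lower bound, it is optimal.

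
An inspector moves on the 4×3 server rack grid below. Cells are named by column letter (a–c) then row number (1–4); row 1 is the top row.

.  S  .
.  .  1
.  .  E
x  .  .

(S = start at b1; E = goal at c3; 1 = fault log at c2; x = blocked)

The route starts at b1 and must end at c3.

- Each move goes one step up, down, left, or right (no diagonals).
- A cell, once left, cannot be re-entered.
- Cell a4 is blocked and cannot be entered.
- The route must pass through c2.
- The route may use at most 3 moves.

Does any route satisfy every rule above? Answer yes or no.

yes

One route that works: b1 → b2 → c2 → c3.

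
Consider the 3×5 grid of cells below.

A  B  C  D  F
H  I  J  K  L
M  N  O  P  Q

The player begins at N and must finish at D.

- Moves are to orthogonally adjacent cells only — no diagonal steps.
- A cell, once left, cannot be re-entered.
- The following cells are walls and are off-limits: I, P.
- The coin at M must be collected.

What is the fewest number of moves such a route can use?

Any route passes through M somewhere between N and D. Summing Manhattan distances along the two legs (N → M → D) gives a lower bound of 1 + 5 = 6 moves.
A route of 6 moves achieves this: N → M → H → A → B → C → D.
Since 6 matches the lower bound, it is optimal.

6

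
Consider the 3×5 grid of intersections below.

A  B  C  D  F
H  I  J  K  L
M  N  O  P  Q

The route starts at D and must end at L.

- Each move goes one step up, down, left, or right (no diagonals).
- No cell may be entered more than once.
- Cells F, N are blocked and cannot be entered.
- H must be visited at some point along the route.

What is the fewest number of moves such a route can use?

8

Any route passes through H somewhere between D and L. Summing Manhattan distances along the two legs (D → H → L) gives a lower bound of 4 + 4 = 8 moves.
A route of 8 moves achieves this: D → C → B → A → H → I → J → K → L.
Since 8 matches the lower bound, it is optimal.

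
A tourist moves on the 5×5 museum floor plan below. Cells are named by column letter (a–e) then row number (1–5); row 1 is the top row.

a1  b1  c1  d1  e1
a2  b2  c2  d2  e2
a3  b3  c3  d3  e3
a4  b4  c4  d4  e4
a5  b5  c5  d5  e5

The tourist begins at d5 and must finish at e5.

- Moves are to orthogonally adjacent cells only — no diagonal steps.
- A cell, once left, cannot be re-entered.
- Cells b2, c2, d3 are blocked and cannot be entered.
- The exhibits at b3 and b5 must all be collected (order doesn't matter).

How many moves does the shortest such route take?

9

Any route passes through b3 and b5 in some order between d5 and e5. Summing Manhattan distances along each leg and taking the cheapest ordering (d5 → b5 → b3 → e5) gives a lower bound of 2 + 2 + 5 = 9 moves.
A route of 9 moves achieves this: d5 → c5 → b5 → b4 → b3 → c3 → c4 → d4 → e4 → e5.
Since 9 matches the lower bound, it is optimal.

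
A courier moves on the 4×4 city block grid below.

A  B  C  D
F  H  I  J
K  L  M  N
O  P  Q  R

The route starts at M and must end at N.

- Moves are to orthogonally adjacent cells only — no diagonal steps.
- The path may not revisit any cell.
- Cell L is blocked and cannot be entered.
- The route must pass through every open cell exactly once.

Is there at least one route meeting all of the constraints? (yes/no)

Colour the cells like a checkerboard: each orthogonal step flips colour, so a Hamiltonian route alternates colours. Here there are 8 cells of one colour and 7 of the other, with start on the opposite colour to the goal — the counts and endpoints can't be arranged into an alternating sequence of length 15, so no Hamiltonian route exists.

no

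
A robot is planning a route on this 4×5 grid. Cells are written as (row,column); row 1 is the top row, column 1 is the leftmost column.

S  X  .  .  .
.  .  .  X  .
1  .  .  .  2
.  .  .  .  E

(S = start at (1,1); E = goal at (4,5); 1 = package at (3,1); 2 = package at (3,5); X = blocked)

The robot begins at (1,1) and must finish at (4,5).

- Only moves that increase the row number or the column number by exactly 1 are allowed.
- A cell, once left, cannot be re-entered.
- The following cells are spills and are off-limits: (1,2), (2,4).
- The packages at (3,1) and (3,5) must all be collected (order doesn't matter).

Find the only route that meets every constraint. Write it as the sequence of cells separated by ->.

Moves only go right or down, so the column and row indices never decrease.
Route from (1,1): 2× down (reaching (3,1)), 4× right (reaching (3,5)), down to (4,5) — 7 moves in all.
Check: all required cells visited.

(1,1) -> (2,1) -> (3,1) -> (3,2) -> (3,3) -> (3,4) -> (3,5) -> (4,5)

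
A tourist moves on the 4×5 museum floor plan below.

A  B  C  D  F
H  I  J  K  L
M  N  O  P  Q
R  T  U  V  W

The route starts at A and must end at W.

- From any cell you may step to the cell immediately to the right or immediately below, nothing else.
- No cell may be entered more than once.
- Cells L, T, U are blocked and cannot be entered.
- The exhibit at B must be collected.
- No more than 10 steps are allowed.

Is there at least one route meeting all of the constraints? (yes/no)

One route that works: A → B → I → N → O → P → V → W.

yes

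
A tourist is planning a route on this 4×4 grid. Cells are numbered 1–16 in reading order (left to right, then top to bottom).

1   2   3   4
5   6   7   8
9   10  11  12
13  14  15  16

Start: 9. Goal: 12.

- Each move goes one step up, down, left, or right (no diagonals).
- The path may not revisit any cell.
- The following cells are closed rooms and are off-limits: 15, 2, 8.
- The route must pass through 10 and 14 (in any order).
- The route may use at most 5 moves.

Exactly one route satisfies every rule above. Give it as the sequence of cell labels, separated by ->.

9 -> 13 -> 14 -> 10 -> 11 -> 12

Any route must reach 10 and 14 and still end at 12 within 5 moves, so the order of the required stops is forced.
Route from 9: down 1 to 13, right 1 to 14, up 1 to 10, right 2 to 12 — 5 moves in all.
Check: all required cells visited; 5 ≤ 5 moves.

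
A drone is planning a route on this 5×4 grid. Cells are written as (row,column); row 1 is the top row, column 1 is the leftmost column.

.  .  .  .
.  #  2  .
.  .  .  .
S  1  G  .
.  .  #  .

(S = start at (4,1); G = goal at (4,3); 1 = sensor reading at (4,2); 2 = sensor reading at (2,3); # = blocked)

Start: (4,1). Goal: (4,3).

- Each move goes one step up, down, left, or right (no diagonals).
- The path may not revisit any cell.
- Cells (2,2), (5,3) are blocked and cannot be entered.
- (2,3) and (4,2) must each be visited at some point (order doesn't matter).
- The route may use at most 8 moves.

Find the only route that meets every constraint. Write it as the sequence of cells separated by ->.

The 8-move cap with required stops at (2,3), (4,2) leaves no slack for detours.
Route from (4,1): right 1 to (4,2), up 1 to (3,2), right 1 to (3,3), up 1 to (2,3), right 1 to (2,4), down 2 to (4,4), left 1 to (4,3) — 8 moves in all.
Check: all required cells visited; 8 ≤ 8 moves.

(4,1) -> (4,2) -> (3,2) -> (3,3) -> (2,3) -> (2,4) -> (3,4) -> (4,4) -> (4,3)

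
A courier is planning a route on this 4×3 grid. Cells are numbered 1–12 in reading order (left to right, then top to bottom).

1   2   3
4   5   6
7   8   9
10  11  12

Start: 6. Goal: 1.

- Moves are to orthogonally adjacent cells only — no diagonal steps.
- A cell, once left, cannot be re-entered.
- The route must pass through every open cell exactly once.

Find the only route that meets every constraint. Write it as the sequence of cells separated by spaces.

6 3 2 5 8 9 12 11 10 7 4 1

Need to visit all 12 open cells exactly once, starting at 6 and ending at 1.
Cell 3 has only two open neighbours (6 and 2), so the path must pass straight through it: one of those is the cell it's entered from and the other is where it exits.
Route from 6: up to 3, left to 2, 2× down (reaching 8), right to 9, down to 12, 2× left (reaching 10), 3× up (reaching 1) — 11 moves in all.
Check: all 12 open cells covered.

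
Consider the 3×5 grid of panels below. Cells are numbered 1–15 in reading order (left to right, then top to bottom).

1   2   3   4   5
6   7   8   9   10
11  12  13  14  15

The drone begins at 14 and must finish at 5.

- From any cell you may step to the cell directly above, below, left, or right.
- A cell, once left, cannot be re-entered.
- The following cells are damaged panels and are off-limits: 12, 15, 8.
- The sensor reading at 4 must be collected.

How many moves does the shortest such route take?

3

Any route passes through 4 somewhere between 14 and 5. Summing Manhattan distances along the two legs (14 → 4 → 5) gives a lower bound of 2 + 1 = 3 moves.
A route of 3 moves achieves this: 14 → 9 → 4 → 5.
Since 3 matches the lower bound, it is optimal.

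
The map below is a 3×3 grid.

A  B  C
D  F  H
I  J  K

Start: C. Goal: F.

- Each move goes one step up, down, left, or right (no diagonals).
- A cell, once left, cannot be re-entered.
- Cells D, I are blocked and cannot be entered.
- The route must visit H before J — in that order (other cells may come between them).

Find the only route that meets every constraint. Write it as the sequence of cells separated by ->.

C -> H -> K -> J -> F

The waypoints must appear in the order H, J, with no cell reused.
Route from C: down 2 to K, left 1 to J, up 1 to F — 4 moves in all.
Check: order respected (H at step 1, J at step 3).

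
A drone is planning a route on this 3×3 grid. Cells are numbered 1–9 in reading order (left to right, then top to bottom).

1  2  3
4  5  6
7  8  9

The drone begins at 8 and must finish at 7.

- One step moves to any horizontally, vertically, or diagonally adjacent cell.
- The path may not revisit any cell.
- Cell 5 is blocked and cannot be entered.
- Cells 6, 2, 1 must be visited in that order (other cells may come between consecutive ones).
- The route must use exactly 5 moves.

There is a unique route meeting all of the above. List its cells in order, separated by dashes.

The waypoints must appear in the order 6, 2, 1, with no cell reused.
Route from 8: up-right to 6, up-left to 2, left to 1, 2× down (reaching 7) — 5 moves in all.
Check: order respected (6 at step 1, 2 at step 2, 1 at step 3); 5 moves as required.

8 - 6 - 2 - 1 - 4 - 7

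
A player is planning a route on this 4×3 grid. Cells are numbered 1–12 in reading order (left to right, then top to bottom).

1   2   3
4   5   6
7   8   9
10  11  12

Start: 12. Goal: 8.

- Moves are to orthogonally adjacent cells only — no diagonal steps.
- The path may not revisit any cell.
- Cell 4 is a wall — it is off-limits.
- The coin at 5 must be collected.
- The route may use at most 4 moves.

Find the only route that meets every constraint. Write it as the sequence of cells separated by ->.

Any route must reach 5 and still end at 8 within 4 moves, so the order of the required stops is forced.
Route from 12: up 2 to 6, left 1 to 5, down 1 to 8 — 4 moves in all.
Check: all required cells visited; 4 ≤ 4 moves.

12 -> 9 -> 6 -> 5 -> 8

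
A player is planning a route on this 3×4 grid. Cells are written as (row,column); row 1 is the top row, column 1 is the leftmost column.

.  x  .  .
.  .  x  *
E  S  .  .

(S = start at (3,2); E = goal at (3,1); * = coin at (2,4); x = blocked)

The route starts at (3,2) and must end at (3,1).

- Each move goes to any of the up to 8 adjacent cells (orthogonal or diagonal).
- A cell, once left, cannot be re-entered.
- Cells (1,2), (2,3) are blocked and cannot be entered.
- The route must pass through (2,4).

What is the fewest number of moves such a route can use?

Any route passes through (2,4) somewhere between (3,2) and (3,1). Summing Chebyshev distances along the two legs ((3,2) → (2,4) → (3,1)) gives a lower bound of 2 + 3 = 5 moves.
A route of 5 moves achieves this: (3,2) → (3,3) → (2,4) → (1,3) → (2,2) → (3,1).
Since 5 matches the lower bound, it is optimal.

5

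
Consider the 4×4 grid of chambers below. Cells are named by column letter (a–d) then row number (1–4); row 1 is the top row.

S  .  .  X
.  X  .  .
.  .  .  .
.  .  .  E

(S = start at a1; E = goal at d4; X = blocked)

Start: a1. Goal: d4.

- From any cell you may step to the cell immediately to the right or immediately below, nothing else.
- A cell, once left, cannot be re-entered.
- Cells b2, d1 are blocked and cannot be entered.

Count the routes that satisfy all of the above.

7

A right/down-only route from a1 to d4 makes exactly 3 down-moves and 3 right-moves in some order.
With no other constraints that would be C(6,3) = 20 routes.
Subtract routes through each blocked cell (inclusion–exclusion for overlaps): − through d1: 1 − through b2: 12 → 7.
That gives 7 routes.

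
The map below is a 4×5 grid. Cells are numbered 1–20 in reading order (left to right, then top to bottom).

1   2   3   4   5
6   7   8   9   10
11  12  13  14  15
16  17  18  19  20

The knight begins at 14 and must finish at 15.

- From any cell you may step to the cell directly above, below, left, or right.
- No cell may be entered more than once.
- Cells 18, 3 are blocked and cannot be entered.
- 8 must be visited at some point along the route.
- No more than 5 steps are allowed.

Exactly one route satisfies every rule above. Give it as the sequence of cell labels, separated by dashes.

14 - 13 - 8 - 9 - 10 - 15

The 5-move cap with required stops at 8 leaves no slack for detours.
Route from 14: left 1 to 13, up 1 to 8, right 2 to 10, down 1 to 15 — 5 moves in all.
Check: all required cells visited; 5 ≤ 5 moves.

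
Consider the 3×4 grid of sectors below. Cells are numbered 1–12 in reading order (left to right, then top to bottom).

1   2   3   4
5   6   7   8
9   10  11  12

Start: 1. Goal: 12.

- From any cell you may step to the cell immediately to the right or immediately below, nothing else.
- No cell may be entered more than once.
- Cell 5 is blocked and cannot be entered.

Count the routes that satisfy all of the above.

A right/down-only route from 1 to 12 makes exactly 2 down-moves and 3 right-moves in some order.
With no other constraints that would be C(5,2) = 10 routes.
Subtract routes through each blocked cell (inclusion–exclusion for overlaps): − through 5: 4 → 6.
That gives 6 routes.

6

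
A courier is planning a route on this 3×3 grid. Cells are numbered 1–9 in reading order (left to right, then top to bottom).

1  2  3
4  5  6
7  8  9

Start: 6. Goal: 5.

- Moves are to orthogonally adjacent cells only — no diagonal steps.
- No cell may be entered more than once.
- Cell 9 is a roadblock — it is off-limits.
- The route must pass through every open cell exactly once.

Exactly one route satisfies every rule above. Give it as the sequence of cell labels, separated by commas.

Need to visit all 8 open cells exactly once, starting at 6 and ending at 5.
Cell 1 has only two open neighbours (4 and 2), so the path must pass straight through it: one of those is the cell it's entered from and the other is where it exits.
Route from 6: up to 3, 2× left (reaching 1), 2× down (reaching 7), right to 8, up to 5 — 7 moves in all.
Check: all 8 open cells covered.

6, 3, 2, 1, 4, 7, 8, 5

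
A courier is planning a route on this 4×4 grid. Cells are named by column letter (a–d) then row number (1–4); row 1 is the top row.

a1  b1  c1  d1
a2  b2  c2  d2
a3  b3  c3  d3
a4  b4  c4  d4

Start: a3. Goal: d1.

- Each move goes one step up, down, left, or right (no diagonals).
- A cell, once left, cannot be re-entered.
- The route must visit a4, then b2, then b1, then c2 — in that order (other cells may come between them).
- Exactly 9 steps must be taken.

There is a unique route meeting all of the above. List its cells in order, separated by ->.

The waypoints must appear in the order a4, b2, b1, c2, with no cell reused.
Route from a3: down to a4, right to b4, 3× up (reaching b1), right to c1, down to c2, right to d2, up to d1 — 9 moves in all.
Check: order respected (a4 at step 1, b2 at step 4, b1 at step 5, c2 at step 7); 9 moves as required.

a3 -> a4 -> b4 -> b3 -> b2 -> b1 -> c1 -> c2 -> d2 -> d1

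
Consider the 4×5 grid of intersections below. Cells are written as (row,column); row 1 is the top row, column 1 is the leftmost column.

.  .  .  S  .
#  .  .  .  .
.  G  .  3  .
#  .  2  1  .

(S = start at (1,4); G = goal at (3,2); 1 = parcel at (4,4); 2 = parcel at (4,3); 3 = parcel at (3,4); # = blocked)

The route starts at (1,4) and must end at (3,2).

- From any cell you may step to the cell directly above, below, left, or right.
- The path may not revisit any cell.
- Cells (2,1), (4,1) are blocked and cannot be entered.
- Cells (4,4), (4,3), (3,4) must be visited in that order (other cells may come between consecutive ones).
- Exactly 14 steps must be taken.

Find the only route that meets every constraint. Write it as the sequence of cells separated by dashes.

The waypoints must appear in the order (4,4), (4,3), (3,4), with no cell reused.
Route from (1,4): right 1 to (1,5), down 3 to (4,5), left 2 to (4,3), up 1 to (3,3), right 1 to (3,4), up 1 to (2,4), left 1 to (2,3), up 1 to (1,3), left 1 to (1,2), down 2 to (3,2) — 14 moves in all.
Check: order respected (1 at step 5, 2 at step 6, 3 at step 8); 14 moves as required.

(1,4) - (1,5) - (2,5) - (3,5) - (4,5) - (4,4) - (4,3) - (3,3) - (3,4) - (2,4) - (2,3) - (1,3) - (1,2) - (2,2) - (3,2)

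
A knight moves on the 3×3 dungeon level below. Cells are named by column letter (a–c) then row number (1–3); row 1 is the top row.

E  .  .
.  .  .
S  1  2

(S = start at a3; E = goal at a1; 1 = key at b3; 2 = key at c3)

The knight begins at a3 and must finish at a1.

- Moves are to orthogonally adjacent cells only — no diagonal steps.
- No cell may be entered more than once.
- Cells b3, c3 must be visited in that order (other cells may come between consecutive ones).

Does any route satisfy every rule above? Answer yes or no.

One route that works: a3 → b3 → c3 → c2 → c1 → b1 → a1.

yes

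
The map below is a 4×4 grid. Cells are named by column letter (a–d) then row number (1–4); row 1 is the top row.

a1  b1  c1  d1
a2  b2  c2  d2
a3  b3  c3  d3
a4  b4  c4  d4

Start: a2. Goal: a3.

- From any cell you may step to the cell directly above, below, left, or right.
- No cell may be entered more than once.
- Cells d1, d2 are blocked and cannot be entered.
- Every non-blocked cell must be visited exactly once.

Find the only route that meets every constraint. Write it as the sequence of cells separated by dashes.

Need to visit all 14 open cells exactly once, starting at a2 and ending at a3.
Cell a1 has only two open neighbours (a2 and b1), so the path must pass straight through it: one of those is the cell it's entered from and the other is where it exits.
Route from a2: up 1 to a1, right 2 to c1, down 1 to c2, left 1 to b2, down 1 to b3, right 2 to d3, down 1 to d4, left 3 to a4, up 1 to a3 — 13 moves in all.
Check: all 14 open cells covered.

a2 - a1 - b1 - c1 - c2 - b2 - b3 - c3 - d3 - d4 - c4 - b4 - a4 - a3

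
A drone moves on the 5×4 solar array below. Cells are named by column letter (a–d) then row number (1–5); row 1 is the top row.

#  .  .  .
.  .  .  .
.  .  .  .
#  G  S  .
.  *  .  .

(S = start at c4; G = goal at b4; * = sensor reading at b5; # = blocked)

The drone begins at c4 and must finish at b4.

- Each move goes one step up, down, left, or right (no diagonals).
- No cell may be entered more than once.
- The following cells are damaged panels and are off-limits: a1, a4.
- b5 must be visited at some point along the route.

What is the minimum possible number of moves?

Any route passes through b5 somewhere between c4 and b4. Summing Manhattan distances along the two legs (c4 → b5 → b4) gives a lower bound of 2 + 1 = 3 moves.
A route of 3 moves achieves this: c4 → c5 → b5 → b4.
Since 3 matches the lower bound, it is optimal.

3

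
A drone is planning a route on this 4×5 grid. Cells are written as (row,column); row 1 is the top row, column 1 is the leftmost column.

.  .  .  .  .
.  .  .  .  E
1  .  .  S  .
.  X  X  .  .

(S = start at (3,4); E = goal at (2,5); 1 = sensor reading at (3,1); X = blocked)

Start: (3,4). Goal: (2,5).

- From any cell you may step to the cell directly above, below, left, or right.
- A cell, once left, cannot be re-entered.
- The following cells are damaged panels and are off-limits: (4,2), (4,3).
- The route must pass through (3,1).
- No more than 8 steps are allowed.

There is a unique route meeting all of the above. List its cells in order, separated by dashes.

(3,4) - (3,3) - (3,2) - (3,1) - (2,1) - (2,2) - (2,3) - (2,4) - (2,5)

The 8-move cap with required stops at (3,1) leaves no slack for detours.
Route from (3,4): 3× left (reaching (3,1)), up to (2,1), 4× right (reaching (2,5)) — 8 moves in all.
Check: all required cells visited; 8 ≤ 8 moves.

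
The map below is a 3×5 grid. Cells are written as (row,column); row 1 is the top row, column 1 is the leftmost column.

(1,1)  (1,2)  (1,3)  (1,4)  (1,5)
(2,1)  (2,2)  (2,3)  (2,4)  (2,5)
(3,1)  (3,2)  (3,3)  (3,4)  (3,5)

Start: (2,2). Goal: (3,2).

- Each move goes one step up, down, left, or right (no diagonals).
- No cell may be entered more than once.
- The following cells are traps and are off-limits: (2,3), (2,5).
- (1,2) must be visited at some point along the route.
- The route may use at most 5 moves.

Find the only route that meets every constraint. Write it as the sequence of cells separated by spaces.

The 5-move cap with required stops at (1,2) leaves no slack for detours.
Route from (2,2): up to (1,2), left to (1,1), 2× down (reaching (3,1)), right to (3,2) — 5 moves in all.
Check: all required cells visited; 5 ≤ 5 moves.

(2,2) (1,2) (1,1) (2,1) (3,1) (3,2)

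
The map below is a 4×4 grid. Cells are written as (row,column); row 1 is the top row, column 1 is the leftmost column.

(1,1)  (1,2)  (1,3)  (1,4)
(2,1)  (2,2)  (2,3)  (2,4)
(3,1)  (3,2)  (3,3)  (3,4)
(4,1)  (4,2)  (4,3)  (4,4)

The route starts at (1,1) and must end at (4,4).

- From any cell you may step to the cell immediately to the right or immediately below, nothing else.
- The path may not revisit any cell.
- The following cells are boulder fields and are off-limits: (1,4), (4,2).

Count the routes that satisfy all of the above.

15

A right/down-only route from (1,1) to (4,4) makes exactly 3 down-moves and 3 right-moves in some order.
With no other constraints that would be C(6,3) = 20 routes.
Subtract routes through each blocked cell (inclusion–exclusion for overlaps): − through (1,4): 1 − through (4,2): 4 → 15.
That gives 15 routes.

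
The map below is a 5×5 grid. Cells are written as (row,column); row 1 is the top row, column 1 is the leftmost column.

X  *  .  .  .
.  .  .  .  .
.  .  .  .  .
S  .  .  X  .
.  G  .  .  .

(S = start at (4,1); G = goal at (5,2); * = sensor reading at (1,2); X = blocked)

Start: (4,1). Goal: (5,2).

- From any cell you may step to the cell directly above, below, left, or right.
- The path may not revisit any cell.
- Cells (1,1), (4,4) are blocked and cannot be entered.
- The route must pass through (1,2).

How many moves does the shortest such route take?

Any route passes through (1,2) somewhere between (4,1) and (5,2). Summing Manhattan distances along the two legs ((4,1) → (1,2) → (5,2)) gives a lower bound of 4 + 4 = 8 moves.
The shortest route satisfying every rule uses 10 moves: (4,1) → (3,1) → (2,1) → (2,2) → (1,2) → (1,3) → (2,3) → (3,3) → (4,3) → (5,3) → (5,2).
The no-revisit rule (legs can't share cells) pushes the minimum above the 8-move bound; an exhaustive check rules out every length from 8 to 9, leaving 10 as the minimum.

10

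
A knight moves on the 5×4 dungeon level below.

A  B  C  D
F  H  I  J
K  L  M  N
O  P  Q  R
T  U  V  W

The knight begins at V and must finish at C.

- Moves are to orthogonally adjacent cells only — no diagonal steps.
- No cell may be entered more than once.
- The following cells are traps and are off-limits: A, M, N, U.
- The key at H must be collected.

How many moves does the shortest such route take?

Any route passes through H somewhere between V and C. Summing Manhattan distances along the two legs (V → H → C) gives a lower bound of 4 + 2 = 6 moves.
A route of 6 moves achieves this: V → Q → P → L → H → B → C.
Since 6 matches the lower bound, it is optimal.

6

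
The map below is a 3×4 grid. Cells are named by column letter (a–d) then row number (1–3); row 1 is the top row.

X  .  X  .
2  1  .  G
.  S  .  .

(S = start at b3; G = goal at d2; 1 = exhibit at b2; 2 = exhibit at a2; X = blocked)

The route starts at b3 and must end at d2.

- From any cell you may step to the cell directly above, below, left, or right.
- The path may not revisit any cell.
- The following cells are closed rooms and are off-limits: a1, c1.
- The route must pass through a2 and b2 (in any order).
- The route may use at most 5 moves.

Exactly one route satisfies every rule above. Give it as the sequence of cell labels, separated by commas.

The budget equals the shortest possible length, so every move has to be on a shortest route through the required cells.
Route from b3: left 1 to a3, up 1 to a2, right 3 to d2 — 5 moves in all.
Check: all required cells visited; 5 ≤ 5 moves.

b3, a3, a2, b2, c2, d2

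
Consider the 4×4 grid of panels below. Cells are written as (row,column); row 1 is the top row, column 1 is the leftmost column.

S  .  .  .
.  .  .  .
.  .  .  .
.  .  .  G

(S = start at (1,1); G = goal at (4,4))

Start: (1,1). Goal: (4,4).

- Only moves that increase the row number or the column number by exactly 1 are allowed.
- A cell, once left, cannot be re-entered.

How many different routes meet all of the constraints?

20

A right/down-only route from (1,1) to (4,4) makes exactly 3 down-moves and 3 right-moves in some order.
With no other constraints that would be C(6,3) = 20 routes.
That gives 20 routes.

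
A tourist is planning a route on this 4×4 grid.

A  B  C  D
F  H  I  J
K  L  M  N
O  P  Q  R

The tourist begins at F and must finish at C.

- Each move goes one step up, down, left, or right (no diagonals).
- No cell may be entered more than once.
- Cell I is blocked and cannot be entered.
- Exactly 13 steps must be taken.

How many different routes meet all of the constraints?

Need simple routes of exactly 13 moves from F to C (Manhattan distance 3, so 5 moves are spent on a detour and 5 undoing it).
Enumerating: F A B H L K O P Q M N J D C | F A B H L K O P Q R N J D C.
That gives 2 routes.

2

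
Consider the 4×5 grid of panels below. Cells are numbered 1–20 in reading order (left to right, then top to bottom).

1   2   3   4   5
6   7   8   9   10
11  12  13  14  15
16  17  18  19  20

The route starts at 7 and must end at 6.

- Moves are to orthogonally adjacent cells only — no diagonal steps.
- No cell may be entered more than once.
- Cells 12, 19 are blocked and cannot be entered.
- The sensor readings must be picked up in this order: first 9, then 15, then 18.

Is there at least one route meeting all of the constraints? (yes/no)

One route that works: 7 → 8 → 9 → 10 → 15 → 14 → 13 → 18 → 17 → 16 → 11 → 6.

yes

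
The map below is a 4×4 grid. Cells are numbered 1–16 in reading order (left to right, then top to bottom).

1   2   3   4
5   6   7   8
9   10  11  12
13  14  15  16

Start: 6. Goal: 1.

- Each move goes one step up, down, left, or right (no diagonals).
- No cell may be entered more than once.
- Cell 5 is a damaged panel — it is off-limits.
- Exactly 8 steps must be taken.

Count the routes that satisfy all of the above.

5

Need simple routes of exactly 8 moves from 6 to 1 (Manhattan distance 2, so 3 moves are spent on a detour and 3 undoing it).
Enumerating: 6 10 14 15 11 7 3 2 1 | 6 10 11 7 8 4 3 2 1 | 6 10 11 12 8 4 3 2 1 | 6 10 11 12 8 7 3 2 1 | 6 7 11 12 8 4 3 2 1.
That gives 5 routes.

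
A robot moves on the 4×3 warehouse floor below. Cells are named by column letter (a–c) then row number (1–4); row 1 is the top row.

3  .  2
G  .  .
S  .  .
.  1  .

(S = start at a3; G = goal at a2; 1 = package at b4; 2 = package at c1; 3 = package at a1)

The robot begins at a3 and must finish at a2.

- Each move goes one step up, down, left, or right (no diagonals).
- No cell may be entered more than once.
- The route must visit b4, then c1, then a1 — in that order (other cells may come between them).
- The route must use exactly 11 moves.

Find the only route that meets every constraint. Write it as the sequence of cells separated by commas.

The waypoints must appear in the order b4, c1, a1, with no cell reused.
Route from a3: down 1 to a4, right 2 to c4, up 1 to c3, left 1 to b3, up 1 to b2, right 1 to c2, up 1 to c1, left 2 to a1, down 1 to a2 — 11 moves in all.
Check: order respected (1 at step 2, 2 at step 8, 3 at step 10); 11 moves as required.

a3, a4, b4, c4, c3, b3, b2, c2, c1, b1, a1, a2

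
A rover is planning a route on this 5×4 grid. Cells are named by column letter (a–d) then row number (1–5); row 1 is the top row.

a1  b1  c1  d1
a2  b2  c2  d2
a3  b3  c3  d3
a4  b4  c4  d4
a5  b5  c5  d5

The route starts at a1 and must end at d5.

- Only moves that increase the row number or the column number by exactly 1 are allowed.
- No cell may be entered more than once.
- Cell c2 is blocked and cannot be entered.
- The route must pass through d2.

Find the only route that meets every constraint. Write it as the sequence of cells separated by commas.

a1, b1, c1, d1, d2, d3, d4, d5

Moves only go right or down, so the column and row indices never decrease.
Route from a1: right 3 to d1, down 4 to d5 — 7 moves in all.
Check: all required cells visited.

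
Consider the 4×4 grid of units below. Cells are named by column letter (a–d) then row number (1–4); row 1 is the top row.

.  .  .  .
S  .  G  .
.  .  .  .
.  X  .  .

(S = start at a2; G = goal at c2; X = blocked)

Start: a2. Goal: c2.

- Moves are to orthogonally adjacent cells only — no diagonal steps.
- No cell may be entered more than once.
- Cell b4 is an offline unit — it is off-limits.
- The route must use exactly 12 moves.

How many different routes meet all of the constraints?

Need simple routes of exactly 12 moves from a2 to c2 (Manhattan distance 2, so 5 moves are spent on a detour and 5 undoing it).
Enumerating: a2 a1 b1 b2 b3 c3 c4 d4 d3 d2 d1 c1 c2 | a2 a1 b1 c1 d1 d2 d3 d4 c4 c3 b3 b2 c2 | a2 a3 b3 b2 b1 c1 d1 d2 d3 d4 c4 c3 c2 | a2 a3 b3 c3 c4 d4 d3 d2 d1 c1 b1 b2 c2.
That gives 4 routes.

4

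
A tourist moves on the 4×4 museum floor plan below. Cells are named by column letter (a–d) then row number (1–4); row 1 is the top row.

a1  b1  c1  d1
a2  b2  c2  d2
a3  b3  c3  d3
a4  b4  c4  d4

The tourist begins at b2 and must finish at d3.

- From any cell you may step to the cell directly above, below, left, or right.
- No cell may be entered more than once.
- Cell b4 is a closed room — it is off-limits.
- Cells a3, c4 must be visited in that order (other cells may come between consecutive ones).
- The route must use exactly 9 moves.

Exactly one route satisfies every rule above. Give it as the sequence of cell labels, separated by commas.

b2, b1, a1, a2, a3, b3, c3, c4, d4, d3

The waypoints must appear in the order a3, c4, with no cell reused.
Route from b2: up to b1, left to a1, 2× down (reaching a3), 2× right (reaching c3), down to c4, right to d4, up to d3 — 9 moves in all.
Check: order respected (a3 at step 4, c4 at step 7); 9 moves as required.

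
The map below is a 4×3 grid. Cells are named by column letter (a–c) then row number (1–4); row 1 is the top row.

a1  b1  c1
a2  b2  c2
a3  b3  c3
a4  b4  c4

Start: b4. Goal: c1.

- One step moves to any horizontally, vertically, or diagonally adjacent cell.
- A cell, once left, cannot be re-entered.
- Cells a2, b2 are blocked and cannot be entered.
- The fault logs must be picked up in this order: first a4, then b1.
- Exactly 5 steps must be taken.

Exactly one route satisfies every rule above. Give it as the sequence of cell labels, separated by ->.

The waypoints must appear in the order a4, b1, with no cell reused.
Route from b4: left to a4, 2× up-right (reaching c2), up-left to b1, right to c1 — 5 moves in all.
Check: order respected (a4 at step 1, b1 at step 4); 5 moves as required.

b4 -> a4 -> b3 -> c2 -> b1 -> c1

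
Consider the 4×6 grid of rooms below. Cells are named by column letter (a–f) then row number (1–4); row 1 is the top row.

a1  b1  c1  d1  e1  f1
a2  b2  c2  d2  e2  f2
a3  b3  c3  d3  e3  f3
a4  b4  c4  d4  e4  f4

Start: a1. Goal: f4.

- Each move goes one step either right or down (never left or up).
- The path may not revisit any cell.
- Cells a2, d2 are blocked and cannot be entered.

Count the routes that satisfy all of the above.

A right/down-only route from a1 to f4 makes exactly 3 down-moves and 5 right-moves in some order.
With no other constraints that would be C(8,3) = 56 routes.
Subtract routes through each blocked cell (inclusion–exclusion for overlaps): − through a2: 21 − through d2: 24 + through a2&d2: 6 → 17.
That gives 17 routes.

17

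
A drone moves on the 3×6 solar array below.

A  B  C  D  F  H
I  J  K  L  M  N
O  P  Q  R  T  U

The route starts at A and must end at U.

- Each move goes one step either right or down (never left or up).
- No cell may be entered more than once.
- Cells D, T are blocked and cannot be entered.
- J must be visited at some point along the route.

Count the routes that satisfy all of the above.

A right/down-only route from A to U makes exactly 2 down-moves and 5 right-moves in some order.
With no other constraints that would be C(7,2) = 21 routes.
Split at J and multiply the segment counts (each segment already excludes blocked cells): A→J: 2; J→U: 1; product = 2.
That gives 2 routes.

2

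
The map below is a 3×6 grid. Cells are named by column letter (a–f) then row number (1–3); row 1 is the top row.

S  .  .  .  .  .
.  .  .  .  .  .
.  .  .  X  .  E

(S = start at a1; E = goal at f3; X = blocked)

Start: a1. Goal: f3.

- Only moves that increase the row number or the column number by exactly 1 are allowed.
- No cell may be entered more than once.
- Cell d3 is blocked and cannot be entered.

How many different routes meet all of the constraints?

11

A right/down-only route from a1 to f3 makes exactly 2 down-moves and 5 right-moves in some order.
With no other constraints that would be C(7,2) = 21 routes.
Subtract routes through each blocked cell (inclusion–exclusion for overlaps): − through d3: 10 → 11.
That gives 11 routes.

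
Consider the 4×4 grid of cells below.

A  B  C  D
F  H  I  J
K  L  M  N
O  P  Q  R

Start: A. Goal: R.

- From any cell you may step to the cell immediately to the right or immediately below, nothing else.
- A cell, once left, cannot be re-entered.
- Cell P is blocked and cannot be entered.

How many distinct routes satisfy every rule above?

A right/down-only route from A to R makes exactly 3 down-moves and 3 right-moves in some order.
With no other constraints that would be C(6,3) = 20 routes.
Subtract routes through each blocked cell (inclusion–exclusion for overlaps): − through P: 4 → 16.
That gives 16 routes.

16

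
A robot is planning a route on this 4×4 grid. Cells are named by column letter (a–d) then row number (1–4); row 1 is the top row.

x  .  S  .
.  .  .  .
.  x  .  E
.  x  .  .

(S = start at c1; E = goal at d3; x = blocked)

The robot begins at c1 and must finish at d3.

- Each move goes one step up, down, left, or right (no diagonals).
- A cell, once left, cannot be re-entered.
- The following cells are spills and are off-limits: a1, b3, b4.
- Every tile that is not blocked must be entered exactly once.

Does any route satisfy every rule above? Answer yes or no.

no

Cell a4 has only one open neighbour but is neither the start nor the goal, so a Hamiltonian route would have to both enter and leave it through the same neighbour — impossible without revisiting.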